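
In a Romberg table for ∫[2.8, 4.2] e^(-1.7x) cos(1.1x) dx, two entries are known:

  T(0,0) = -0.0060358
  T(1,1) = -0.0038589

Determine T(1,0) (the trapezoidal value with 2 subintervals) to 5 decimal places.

-0.00440

From T(1,1) = (4·T(1,0) − T(0,0))/3, solve for T(1,0):
4·T(1,0) = 3·(-0.0038589) + (-0.0060358) = -0.0176125
T(1,0) = -0.0044031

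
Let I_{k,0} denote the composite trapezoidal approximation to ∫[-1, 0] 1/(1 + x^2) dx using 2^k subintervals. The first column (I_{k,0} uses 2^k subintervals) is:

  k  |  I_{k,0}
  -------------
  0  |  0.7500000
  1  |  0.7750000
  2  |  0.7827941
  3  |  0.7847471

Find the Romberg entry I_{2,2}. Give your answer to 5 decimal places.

Richardson extrapolation on the trapezoidal column (denominator 4−1=3):
I_{1,1} = (4·0.7750000 − 0.7500000) / 3 = 0.7833333
I_{2,1} = (4·0.7827941 − 0.7750000) / 3 = 0.7853921
I_{2,2} = (16·0.7853921 − 0.7833333) / 15 = 0.7855294

0.78553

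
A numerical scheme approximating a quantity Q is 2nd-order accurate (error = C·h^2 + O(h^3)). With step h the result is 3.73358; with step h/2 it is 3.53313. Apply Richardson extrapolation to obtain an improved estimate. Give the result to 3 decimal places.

The leading error scales as h^2; refining by a factor of 2 reduces it by 2^2 = 4.
Extrapolated value = (4·A(h/2) − A(h)) / (4 − 1)
= (4·3.53313 − 3.73358) / 3
= 10.39894 / 3 = 3.46631

3.466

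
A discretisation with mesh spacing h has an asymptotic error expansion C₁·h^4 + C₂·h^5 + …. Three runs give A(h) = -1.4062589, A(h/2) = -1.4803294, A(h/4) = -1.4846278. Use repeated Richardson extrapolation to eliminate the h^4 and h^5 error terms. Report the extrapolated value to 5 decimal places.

-1.48490

First eliminate the h^4 term (factor 2^4 = 16):
  B₁ = (16·(-1.4803294) − (-1.4062589))/15 = -1.4852674
  B₂ = (16·(-1.4846278) − (-1.4803294))/15 = -1.4849144
Then eliminate the h^5 term (factor 2^5 = 32):
  (32·(-1.4849144) − (-1.4852674))/31 = -1.4849030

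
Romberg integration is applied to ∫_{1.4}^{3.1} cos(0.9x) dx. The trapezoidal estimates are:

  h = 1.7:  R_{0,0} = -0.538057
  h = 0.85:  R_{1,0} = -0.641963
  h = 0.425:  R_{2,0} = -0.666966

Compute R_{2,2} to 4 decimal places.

Richardson extrapolation on the trapezoidal column (denominator 4−1=3):
R_{1,1} = -0.641963 + (-0.641963 − (-0.538057))/3 = -0.676598
R_{2,1} = -0.666966 + (-0.666966 − (-0.641963))/3 = -0.675300
R_{2,2} = (16·(-0.675300) − (-0.676598)) / 15 = -0.675213
(Column j=1 coincides with Simpson's rule on the same nodes.)

-0.6752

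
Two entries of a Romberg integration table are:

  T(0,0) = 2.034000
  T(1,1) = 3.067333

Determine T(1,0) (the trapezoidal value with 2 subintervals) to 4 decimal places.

2.8090

From T(1,1) = (4·T(1,0) − T(0,0))/3, solve for T(1,0):
4·T(1,0) = 3·3.067333 + 2.034000 = 11.235999
T(1,0) = 2.809000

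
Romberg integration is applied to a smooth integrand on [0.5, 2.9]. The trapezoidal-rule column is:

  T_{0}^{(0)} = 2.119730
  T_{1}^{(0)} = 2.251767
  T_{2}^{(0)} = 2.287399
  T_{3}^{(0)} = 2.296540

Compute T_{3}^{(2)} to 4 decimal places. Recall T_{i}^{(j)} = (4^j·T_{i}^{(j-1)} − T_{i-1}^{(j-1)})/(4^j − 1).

T_{2}^{(1)} = (4·2.287399 − 2.251767) / 3 = 2.299276
T_{3}^{(1)} = 2.296540 + (2.296540 − 2.287399)/3 = 2.299587
T_{3}^{(2)} = 2.299587 + (2.299587 − 2.299276)/15 = 2.299608

2.2996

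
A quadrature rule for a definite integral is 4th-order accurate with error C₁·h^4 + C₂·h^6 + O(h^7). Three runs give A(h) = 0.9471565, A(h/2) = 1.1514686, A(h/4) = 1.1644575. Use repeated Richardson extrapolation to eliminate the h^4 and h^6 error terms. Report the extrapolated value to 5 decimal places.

1.16533

First eliminate the h^4 term (factor 2^4 = 16):
  B₁ = (16·1.1514686 − 0.9471565)/15 = 1.1650894
  B₂ = (16·1.1644575 − 1.1514686)/15 = 1.1653234
Then eliminate the h^6 term (factor 2^6 = 64):
  (64·1.1653234 − 1.1650894)/63 = 1.1653271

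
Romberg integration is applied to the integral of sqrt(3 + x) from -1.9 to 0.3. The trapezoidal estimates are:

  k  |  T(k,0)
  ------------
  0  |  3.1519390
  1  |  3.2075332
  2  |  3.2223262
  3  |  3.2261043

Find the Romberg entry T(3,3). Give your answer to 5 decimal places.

Richardson extrapolation on the trapezoidal column (denominator 4−1=3):
T(1,1) = 3.2075332 + (3.2075332 − 3.1519390)/3 = 3.2260646
T(2,1) = 3.2223262 + (3.2223262 − 3.2075332)/3 = 3.2272572
T(3,1) = (4·3.2261043 − 3.2223262) / 3 = 3.2273637
T(2,2) = (16·3.2272572 − 3.2260646) / 15 = 3.2273367
T(3,2) = 3.2273637 + (3.2273637 − 3.2272572)/15 = 3.2273708
T(3,3) = (64·3.2273708 − 3.2273367) / 63 = 3.2273713

3.22737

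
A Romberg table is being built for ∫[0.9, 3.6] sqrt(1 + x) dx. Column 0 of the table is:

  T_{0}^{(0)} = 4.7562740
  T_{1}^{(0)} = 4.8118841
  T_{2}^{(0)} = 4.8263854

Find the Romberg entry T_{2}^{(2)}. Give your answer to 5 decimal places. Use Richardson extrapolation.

T_{1}^{(1)} = 4.8118841 + (4.8118841 − 4.7562740)/3 = 4.8304208
T_{2}^{(1)} = 4.8263854 + (4.8263854 − 4.8118841)/3 = 4.8312192
T_{2}^{(2)} = 4.8312192 + (4.8312192 − 4.8304208)/15 = 4.8312724
(Column j=1 coincides with Simpson's rule on the same nodes.)

4.83127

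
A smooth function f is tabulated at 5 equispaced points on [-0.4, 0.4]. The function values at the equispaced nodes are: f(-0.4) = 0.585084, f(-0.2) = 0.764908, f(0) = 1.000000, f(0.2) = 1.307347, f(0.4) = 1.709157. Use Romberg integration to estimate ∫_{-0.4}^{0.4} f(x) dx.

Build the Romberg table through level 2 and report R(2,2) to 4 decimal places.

0.8389

R(0,0) (trapezoid, 1 panel, h=0.8000): 0.917696
R(1,0) (trapezoid, 2 panels, h=0.4000): 0.858848
R(2,0) (trapezoid, 4 panels, h=0.2000): 0.843875
R(1,1) = 0.858848 + (0.858848 − 0.917696)/3 = 0.839232
R(2,1) = 0.843875 + (0.843875 − 0.858848)/3 = 0.838884
R(2,2) = 0.838884 + (0.838884 − 0.839232)/15 = 0.838861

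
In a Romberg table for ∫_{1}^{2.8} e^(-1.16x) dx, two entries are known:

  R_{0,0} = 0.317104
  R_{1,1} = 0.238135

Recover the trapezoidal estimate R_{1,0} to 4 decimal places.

From R_{1,1} = (4·R_{1,0} − R_{0,0})/3, solve for R_{1,0}:
4·R_{1,0} = 3·0.238135 + 0.317104 = 1.031509
R_{1,0} = 0.257877

0.2579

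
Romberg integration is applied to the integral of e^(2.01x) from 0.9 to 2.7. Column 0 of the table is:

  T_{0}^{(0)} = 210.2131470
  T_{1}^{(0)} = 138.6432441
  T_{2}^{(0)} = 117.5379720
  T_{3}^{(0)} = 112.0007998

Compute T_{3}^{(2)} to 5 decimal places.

Richardson extrapolation on the trapezoidal column (denominator 4−1=3):
T_{2}^{(1)} = (4·117.5379720 − 138.6432441) / 3 = 110.5028813
T_{3}^{(1)} = (4·112.0007998 − 117.5379720) / 3 = 110.1550757
T_{3}^{(2)} = (16·110.1550757 − 110.5028813) / 15 = 110.1318887

110.13189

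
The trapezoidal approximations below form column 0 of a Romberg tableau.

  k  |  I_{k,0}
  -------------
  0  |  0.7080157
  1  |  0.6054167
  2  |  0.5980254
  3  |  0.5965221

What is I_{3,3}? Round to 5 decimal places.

0.59603

I_{1,1} = 0.6054167 + (0.6054167 − 0.7080157)/3 = 0.5712170
I_{2,1} = 0.5980254 + (0.5980254 − 0.6054167)/3 = 0.5955616
I_{3,1} = (4·0.5965221 − 0.5980254) / 3 = 0.5960210
I_{2,2} = (16·0.5955616 − 0.5712170) / 15 = 0.5971846
I_{3,2} = 0.5960210 + (0.5960210 − 0.5955616)/15 = 0.5960516
I_{3,3} = 0.5960516 + (0.5960516 − 0.5971846)/63 = 0.5960336
(Column j=1 coincides with Simpson's rule on the same nodes.)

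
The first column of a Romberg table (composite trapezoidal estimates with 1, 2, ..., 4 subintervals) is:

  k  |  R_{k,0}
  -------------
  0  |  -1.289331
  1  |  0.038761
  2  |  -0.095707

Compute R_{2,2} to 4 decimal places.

Richardson extrapolation on the trapezoidal column (denominator 4−1=3):
R_{1,1} = 0.038761 + (0.038761 − (-1.289331))/3 = 0.481458
R_{2,1} = -0.095707 + (-0.095707 − 0.038761)/3 = -0.140530
R_{2,2} = -0.140530 + (-0.140530 − 0.481458)/15 = -0.181996
(Column j=1 coincides with Simpson's rule on the same nodes.)

-0.1820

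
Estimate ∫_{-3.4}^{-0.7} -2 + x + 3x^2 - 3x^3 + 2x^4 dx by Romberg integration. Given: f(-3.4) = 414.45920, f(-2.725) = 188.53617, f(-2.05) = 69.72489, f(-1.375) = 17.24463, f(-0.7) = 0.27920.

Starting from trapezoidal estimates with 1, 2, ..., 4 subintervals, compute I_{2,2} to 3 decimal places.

I_{0,0} (trapezoid, 1 panel, h=2.7000): 559.89684
I_{1,0} (trapezoid, 2 panels, h=1.3500): 374.07702
I_{2,0} (trapezoid, 4 panels, h=0.6750): 325.94055
I_{1,1} = 374.07702 + (374.07702 − 559.89684)/3 = 312.13708
I_{2,1} = 325.94055 + (325.94055 − 374.07702)/3 = 309.89506
I_{2,2} = 309.89506 + (309.89506 − 312.13708)/15 = 309.74559

309.746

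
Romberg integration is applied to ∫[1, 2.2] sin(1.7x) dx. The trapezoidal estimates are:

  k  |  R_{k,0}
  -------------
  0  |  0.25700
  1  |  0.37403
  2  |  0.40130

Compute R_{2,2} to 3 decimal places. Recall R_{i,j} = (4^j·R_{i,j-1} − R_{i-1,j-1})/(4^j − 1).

Richardson extrapolation on the trapezoidal column (denominator 4−1=3):
R_{1,1} = 0.37403 + (0.37403 − 0.25700)/3 = 0.41304
R_{2,1} = 0.40130 + (0.40130 − 0.37403)/3 = 0.41039
R_{2,2} = 0.41039 + (0.41039 − 0.41304)/15 = 0.41021
(Column j=1 coincides with Simpson's rule on the same nodes.)

0.410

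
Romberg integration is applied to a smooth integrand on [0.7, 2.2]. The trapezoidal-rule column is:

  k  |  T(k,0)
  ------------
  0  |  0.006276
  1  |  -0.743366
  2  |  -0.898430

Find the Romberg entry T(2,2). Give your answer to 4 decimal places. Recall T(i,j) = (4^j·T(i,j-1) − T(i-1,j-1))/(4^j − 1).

T(1,1) = (4·(-0.743366) − 0.006276) / 3 = -0.993247
T(2,1) = (4·(-0.898430) − (-0.743366)) / 3 = -0.950118
T(2,2) = (16·(-0.950118) − (-0.993247)) / 15 = -0.947243

-0.9472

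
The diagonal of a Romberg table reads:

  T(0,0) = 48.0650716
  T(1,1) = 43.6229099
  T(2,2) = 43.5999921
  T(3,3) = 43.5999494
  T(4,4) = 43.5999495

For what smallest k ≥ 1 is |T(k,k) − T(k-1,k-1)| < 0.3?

|T(1,1) − T(0,0)| = 4.4421617 ≥ 0.3
|T(2,2) − T(1,1)| = 0.0229178 < 0.3

k = 2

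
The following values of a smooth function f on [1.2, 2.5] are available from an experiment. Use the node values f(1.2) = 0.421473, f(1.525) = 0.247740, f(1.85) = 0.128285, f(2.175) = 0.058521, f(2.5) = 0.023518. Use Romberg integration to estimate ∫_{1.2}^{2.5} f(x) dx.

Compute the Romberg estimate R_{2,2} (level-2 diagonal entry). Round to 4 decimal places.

0.2088

R_{0,0} (trapezoid, 1 panel, h=1.3000): 0.289244
R_{1,0} (trapezoid, 2 panels, h=0.6500): 0.228007
R_{2,0} (trapezoid, 4 panels, h=0.3250): 0.213538
R_{1,1} = 0.228007 + (0.228007 − 0.289244)/3 = 0.207595
R_{2,1} = 0.213538 + (0.213538 − 0.228007)/3 = 0.208715
R_{2,2} = 0.208715 + (0.208715 − 0.207595)/15 = 0.208790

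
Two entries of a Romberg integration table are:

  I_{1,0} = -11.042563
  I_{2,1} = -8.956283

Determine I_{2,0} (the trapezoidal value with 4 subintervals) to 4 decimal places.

-9.4779

From I_{2,1} = (4·I_{2,0} − I_{1,0})/3, solve for I_{2,0}:
4·I_{2,0} = 3·(-8.956283) + (-11.042563) = -37.911412
I_{2,0} = -9.477853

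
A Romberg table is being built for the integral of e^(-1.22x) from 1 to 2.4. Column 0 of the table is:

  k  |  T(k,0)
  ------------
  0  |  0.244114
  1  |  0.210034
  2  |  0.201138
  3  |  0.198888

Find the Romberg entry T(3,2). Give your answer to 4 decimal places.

0.1981

T(2,1) = 0.201138 + (0.201138 − 0.210034)/3 = 0.198173
T(3,1) = 0.198888 + (0.198888 − 0.201138)/3 = 0.198138
T(3,2) = 0.198138 + (0.198138 − 0.198173)/15 = 0.198136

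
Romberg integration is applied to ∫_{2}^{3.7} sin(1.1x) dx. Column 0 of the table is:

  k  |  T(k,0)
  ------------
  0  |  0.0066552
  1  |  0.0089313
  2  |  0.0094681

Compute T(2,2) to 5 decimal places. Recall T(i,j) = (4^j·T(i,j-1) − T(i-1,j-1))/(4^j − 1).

0.00964

Richardson extrapolation on the trapezoidal column (denominator 4−1=3):
T(1,1) = 0.0089313 + (0.0089313 − 0.0066552)/3 = 0.0096900
T(2,1) = (4·0.0094681 − 0.0089313) / 3 = 0.0096470
T(2,2) = 0.0096470 + (0.0096470 − 0.0096900)/15 = 0.0096441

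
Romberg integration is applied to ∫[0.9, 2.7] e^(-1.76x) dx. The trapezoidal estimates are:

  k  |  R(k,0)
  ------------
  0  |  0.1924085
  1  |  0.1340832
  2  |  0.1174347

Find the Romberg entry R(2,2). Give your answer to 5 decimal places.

Richardson extrapolation on the trapezoidal column (denominator 4−1=3):
R(1,1) = 0.1340832 + (0.1340832 − 0.1924085)/3 = 0.1146414
R(2,1) = (4·0.1174347 − 0.1340832) / 3 = 0.1118852
R(2,2) = (16·0.1118852 − 0.1146414) / 15 = 0.1117015

0.11170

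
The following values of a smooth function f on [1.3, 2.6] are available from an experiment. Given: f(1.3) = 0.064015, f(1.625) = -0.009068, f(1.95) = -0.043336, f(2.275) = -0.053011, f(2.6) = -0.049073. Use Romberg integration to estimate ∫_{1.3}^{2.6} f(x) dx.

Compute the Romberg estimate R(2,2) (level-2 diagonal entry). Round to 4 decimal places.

-0.0347

R(0,0) (trapezoid, 1 panel, h=1.3000): 0.009712
R(1,0) (trapezoid, 2 panels, h=0.6500): -0.023312
R(2,0) (trapezoid, 4 panels, h=0.3250): -0.031832
R(1,1) = -0.023312 + (-0.023312 − 0.009712)/3 = -0.034320
R(2,1) = -0.031832 + (-0.031832 − (-0.023312))/3 = -0.034672
R(2,2) = -0.034672 + (-0.034672 − (-0.034320))/15 = -0.034695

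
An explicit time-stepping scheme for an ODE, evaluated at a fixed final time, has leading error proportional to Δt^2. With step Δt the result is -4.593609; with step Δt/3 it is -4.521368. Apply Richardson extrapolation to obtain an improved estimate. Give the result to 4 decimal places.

-4.5123

The leading error scales as Δt^2; refining by a factor of 3 reduces it by 3^2 = 9.
Extrapolated value = (9·A(Δt/3) − A(Δt)) / (9 − 1)
= (9·(-4.521368) − (-4.593609)) / 8
= -36.098703 / 8 = -4.512338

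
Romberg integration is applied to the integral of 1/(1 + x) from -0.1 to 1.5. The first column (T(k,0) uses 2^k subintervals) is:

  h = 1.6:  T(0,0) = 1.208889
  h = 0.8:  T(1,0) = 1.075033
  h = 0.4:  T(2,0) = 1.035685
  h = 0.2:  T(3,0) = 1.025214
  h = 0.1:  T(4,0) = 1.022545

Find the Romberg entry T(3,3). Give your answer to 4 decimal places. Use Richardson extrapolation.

1.0217

T(1,1) = 1.075033 + (1.075033 − 1.208889)/3 = 1.030414
T(2,1) = 1.035685 + (1.035685 − 1.075033)/3 = 1.022569
T(3,1) = (4·1.025214 − 1.035685) / 3 = 1.021724
T(2,2) = (16·1.022569 − 1.030414) / 15 = 1.022046
T(3,2) = (16·1.021724 − 1.022569) / 15 = 1.021668
T(3,3) = (64·1.021668 − 1.022046) / 63 = 1.021662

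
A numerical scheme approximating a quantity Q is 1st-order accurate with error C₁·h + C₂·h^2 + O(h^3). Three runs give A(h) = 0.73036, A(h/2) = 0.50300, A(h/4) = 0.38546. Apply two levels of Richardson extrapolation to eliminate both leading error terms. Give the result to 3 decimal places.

First eliminate the h term (factor 2^1 = 2):
  B₁ = (2·0.50300 − 0.73036)/1 = 0.27564
  B₂ = (2·0.38546 − 0.50300)/1 = 0.26792
Then eliminate the h^2 term (factor 2^2 = 4):
  (4·0.26792 − 0.27564)/3 = 0.26535

0.265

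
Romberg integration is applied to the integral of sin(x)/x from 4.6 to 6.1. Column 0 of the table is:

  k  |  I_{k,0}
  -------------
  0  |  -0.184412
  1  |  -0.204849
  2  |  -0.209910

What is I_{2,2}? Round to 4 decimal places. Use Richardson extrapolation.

Richardson extrapolation on the trapezoidal column (denominator 4−1=3):
I_{1,1} = (4·(-0.204849) − (-0.184412)) / 3 = -0.211661
I_{2,1} = -0.209910 + (-0.209910 − (-0.204849))/3 = -0.211597
I_{2,2} = (16·(-0.211597) − (-0.211661)) / 15 = -0.211593

-0.2116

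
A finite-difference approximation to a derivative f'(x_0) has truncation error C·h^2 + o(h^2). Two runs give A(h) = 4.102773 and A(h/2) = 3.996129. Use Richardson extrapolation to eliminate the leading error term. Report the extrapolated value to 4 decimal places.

Extrapolated value = (4·A(h/2) − A(h)) / (4 − 1)
= (4·3.996129 − 4.102773) / 3
= 11.881743 / 3 = 3.960581

3.9606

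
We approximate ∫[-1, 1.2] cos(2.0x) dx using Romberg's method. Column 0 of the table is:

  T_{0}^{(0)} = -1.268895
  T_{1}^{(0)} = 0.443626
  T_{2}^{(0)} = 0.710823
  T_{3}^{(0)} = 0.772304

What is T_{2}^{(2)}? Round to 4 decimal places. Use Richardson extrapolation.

0.7856

Richardson extrapolation on the trapezoidal column (denominator 4−1=3):
T_{1}^{(1)} = (4·0.443626 − (-1.268895)) / 3 = 1.014466
T_{2}^{(1)} = 0.710823 + (0.710823 − 0.443626)/3 = 0.799889
T_{2}^{(2)} = 0.799889 + (0.799889 − 1.014466)/15 = 0.785584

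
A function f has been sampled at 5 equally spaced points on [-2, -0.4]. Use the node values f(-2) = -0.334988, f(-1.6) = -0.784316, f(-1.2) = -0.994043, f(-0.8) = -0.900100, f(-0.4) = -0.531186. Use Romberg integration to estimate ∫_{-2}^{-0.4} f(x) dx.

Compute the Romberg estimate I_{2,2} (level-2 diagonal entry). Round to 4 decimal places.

I_{0,0} (trapezoid, 1 panel, h=1.6000): -0.692939
I_{1,0} (trapezoid, 2 panels, h=0.8000): -1.141704
I_{2,0} (trapezoid, 4 panels, h=0.4000): -1.244618
I_{1,1} = -1.141704 + (-1.141704 − (-0.692939))/3 = -1.291292
I_{2,1} = -1.244618 + (-1.244618 − (-1.141704))/3 = -1.278923
I_{2,2} = -1.278923 + (-1.278923 − (-1.291292))/15 = -1.278098

-1.2781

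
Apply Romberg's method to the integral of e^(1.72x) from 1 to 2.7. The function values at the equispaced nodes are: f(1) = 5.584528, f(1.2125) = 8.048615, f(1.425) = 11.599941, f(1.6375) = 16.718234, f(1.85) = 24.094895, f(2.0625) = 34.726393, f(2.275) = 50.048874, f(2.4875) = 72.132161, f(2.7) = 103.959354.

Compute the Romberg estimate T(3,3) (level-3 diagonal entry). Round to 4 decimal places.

T(0,0) (trapezoid, 1 panel, h=1.7000): 93.112300
T(1,0) (trapezoid, 2 panels, h=0.8500): 67.036811
T(2,0) (trapezoid, 4 panels, h=0.4250): 59.719152
T(3,0) (trapezoid, 8 panels, h=0.2125): 57.829974
T(1,1) = 67.036811 + (67.036811 − 93.112300)/3 = 58.344981
T(2,1) = 59.719152 + (59.719152 − 67.036811)/3 = 57.279932
T(3,1) = 57.829974 + (57.829974 − 59.719152)/3 = 57.200248
T(2,2) = 57.279932 + (57.279932 − 58.344981)/15 = 57.208929
T(3,2) = 57.200248 + (57.200248 − 57.279932)/15 = 57.194936
T(3,3) = 57.194936 + (57.194936 − 57.208929)/63 = 57.194714

57.1947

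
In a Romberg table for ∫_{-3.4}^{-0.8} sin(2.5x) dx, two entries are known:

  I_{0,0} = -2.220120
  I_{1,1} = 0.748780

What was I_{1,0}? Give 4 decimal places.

From I_{1,1} = (4·I_{1,0} − I_{0,0})/3, solve for I_{1,0}:
4·I_{1,0} = 3·0.748780 + (-2.220120) = 0.026220
I_{1,0} = 0.006555

0.0066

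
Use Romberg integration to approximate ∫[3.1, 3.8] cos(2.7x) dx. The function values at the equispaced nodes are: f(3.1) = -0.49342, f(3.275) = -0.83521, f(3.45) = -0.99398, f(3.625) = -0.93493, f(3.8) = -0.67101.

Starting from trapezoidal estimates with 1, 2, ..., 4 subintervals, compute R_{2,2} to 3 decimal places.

-0.597

R_{0,0} (trapezoid, 1 panel, h=0.7000): -0.40755
R_{1,0} (trapezoid, 2 panels, h=0.3500): -0.55167
R_{2,0} (trapezoid, 4 panels, h=0.1750): -0.58561
R_{1,1} = -0.55167 + (-0.55167 − (-0.40755))/3 = -0.59971
R_{2,1} = -0.58561 + (-0.58561 − (-0.55167))/3 = -0.59692
R_{2,2} = -0.59692 + (-0.59692 − (-0.59971))/15 = -0.59673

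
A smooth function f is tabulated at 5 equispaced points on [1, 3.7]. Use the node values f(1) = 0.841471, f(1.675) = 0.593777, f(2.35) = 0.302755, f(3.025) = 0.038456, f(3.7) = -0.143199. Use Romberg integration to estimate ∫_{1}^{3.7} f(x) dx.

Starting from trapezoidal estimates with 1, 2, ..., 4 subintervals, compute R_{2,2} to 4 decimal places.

R_{0,0} (trapezoid, 1 panel, h=2.7000): 0.942667
R_{1,0} (trapezoid, 2 panels, h=1.3500): 0.880053
R_{2,0} (trapezoid, 4 panels, h=0.6750): 0.866784
R_{1,1} = 0.880053 + (0.880053 − 0.942667)/3 = 0.859182
R_{2,1} = 0.866784 + (0.866784 − 0.880053)/3 = 0.862361
R_{2,2} = 0.862361 + (0.862361 − 0.859182)/15 = 0.862573

0.8626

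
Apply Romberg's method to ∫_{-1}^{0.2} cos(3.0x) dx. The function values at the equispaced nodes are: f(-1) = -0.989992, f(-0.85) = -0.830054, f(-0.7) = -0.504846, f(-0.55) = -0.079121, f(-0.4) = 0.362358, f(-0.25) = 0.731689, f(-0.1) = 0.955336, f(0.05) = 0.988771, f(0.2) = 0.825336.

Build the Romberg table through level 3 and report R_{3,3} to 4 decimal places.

R_{0,0} (trapezoid, 1 panel, h=1.2000): -0.098794
R_{1,0} (trapezoid, 2 panels, h=0.6000): 0.168018
R_{2,0} (trapezoid, 4 panels, h=0.3000): 0.219156
R_{3,0} (trapezoid, 8 panels, h=0.1500): 0.231271
R_{1,1} = 0.168018 + (0.168018 − (-0.098794))/3 = 0.256955
R_{2,1} = 0.219156 + (0.219156 − 0.168018)/3 = 0.236202
R_{3,1} = 0.231271 + (0.231271 − 0.219156)/3 = 0.235309
R_{2,2} = 0.236202 + (0.236202 − 0.256955)/15 = 0.234818
R_{3,2} = 0.235309 + (0.235309 − 0.236202)/15 = 0.235249
R_{3,3} = 0.235249 + (0.235249 − 0.234818)/63 = 0.235256

0.2353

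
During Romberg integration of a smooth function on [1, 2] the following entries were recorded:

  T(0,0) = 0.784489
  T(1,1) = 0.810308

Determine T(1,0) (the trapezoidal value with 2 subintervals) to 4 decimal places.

0.8039

From T(1,1) = (4·T(1,0) − T(0,0))/3, solve for T(1,0):
4·T(1,0) = 3·0.810308 + 0.784489 = 3.215413
T(1,0) = 0.803853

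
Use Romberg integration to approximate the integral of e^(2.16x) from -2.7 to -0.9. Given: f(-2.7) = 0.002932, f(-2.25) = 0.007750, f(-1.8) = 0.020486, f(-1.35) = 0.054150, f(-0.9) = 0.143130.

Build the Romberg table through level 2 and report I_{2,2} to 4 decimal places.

0.0650

I_{0,0} (trapezoid, 1 panel, h=1.8000): 0.131456
I_{1,0} (trapezoid, 2 panels, h=0.9000): 0.084165
I_{2,0} (trapezoid, 4 panels, h=0.4500): 0.069938
I_{1,1} = 0.084165 + (0.084165 − 0.131456)/3 = 0.068401
I_{2,1} = 0.069938 + (0.069938 − 0.084165)/3 = 0.065196
I_{2,2} = 0.065196 + (0.065196 − 0.068401)/15 = 0.064982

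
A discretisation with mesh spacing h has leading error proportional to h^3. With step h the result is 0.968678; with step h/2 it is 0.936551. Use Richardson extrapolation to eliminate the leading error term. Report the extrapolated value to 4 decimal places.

0.9320

Extrapolated value = (8·A(h/2) − A(h)) / (8 − 1)
= (8·0.936551 − 0.968678) / 7
= 6.523730 / 7 = 0.931961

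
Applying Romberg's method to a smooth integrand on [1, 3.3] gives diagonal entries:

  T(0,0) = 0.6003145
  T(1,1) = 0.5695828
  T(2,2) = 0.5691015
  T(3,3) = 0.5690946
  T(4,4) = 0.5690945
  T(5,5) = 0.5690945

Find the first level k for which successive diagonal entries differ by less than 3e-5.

|T(1,1) − T(0,0)| = 0.0307317 ≥ 3e-5
|T(2,2) − T(1,1)| = 0.0004813 ≥ 3e-5
|T(3,3) − T(2,2)| = 0.0000069 < 3e-5

k = 3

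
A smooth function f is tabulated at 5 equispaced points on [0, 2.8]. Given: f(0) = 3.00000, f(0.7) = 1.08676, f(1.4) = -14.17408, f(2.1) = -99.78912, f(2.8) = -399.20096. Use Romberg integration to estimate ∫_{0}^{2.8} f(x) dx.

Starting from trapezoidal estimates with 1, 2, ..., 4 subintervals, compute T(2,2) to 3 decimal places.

-189.839

T(0,0) (trapezoid, 1 panel, h=2.8000): -554.68134
T(1,0) (trapezoid, 2 panels, h=1.4000): -297.18438
T(2,0) (trapezoid, 4 panels, h=0.7000): -217.68384
T(1,1) = -297.18438 + (-297.18438 − (-554.68134))/3 = -211.35206
T(2,1) = -217.68384 + (-217.68384 − (-297.18438))/3 = -191.18366
T(2,2) = -191.18366 + (-191.18366 − (-211.35206))/15 = -189.83910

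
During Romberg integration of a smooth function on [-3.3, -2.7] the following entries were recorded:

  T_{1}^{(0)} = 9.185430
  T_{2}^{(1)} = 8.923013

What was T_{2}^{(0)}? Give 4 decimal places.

8.9886

From T_{2}^{(1)} = (4·T_{2}^{(0)} − T_{1}^{(0)})/3, solve for T_{2}^{(0)}:
4·T_{2}^{(0)} = 3·8.923013 + 9.185430 = 35.954469
T_{2}^{(0)} = 8.988617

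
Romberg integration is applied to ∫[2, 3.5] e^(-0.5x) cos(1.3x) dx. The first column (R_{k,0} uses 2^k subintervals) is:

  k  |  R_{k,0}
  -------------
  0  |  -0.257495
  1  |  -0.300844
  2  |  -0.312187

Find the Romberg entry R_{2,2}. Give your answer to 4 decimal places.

Richardson extrapolation on the trapezoidal column (denominator 4−1=3):
R_{1,1} = -0.300844 + (-0.300844 − (-0.257495))/3 = -0.315294
R_{2,1} = (4·(-0.312187) − (-0.300844)) / 3 = -0.315968
R_{2,2} = (16·(-0.315968) − (-0.315294)) / 15 = -0.316013

-0.3160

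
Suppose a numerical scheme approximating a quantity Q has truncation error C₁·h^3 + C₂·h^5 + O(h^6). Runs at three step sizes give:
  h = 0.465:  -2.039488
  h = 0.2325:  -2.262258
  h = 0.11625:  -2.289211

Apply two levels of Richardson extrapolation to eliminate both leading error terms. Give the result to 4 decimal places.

-2.2930

First eliminate the h^3 term (factor 2^3 = 8):
  B₁ = (8·(-2.262258) − (-2.039488))/7 = -2.294082
  B₂ = (8·(-2.289211) − (-2.262258))/7 = -2.293061
Then eliminate the h^5 term (factor 2^5 = 32):
  (32·(-2.293061) − (-2.294082))/31 = -2.293028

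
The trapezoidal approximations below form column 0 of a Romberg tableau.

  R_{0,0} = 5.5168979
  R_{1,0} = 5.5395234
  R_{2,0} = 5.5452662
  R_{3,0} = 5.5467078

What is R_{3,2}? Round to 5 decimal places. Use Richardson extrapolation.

R_{2,1} = 5.5452662 + (5.5452662 − 5.5395234)/3 = 5.5471805
R_{3,1} = (4·5.5467078 − 5.5452662) / 3 = 5.5471883
R_{3,2} = (16·5.5471883 − 5.5471805) / 15 = 5.5471888
(Column j=1 coincides with Simpson's rule on the same nodes.)

5.54719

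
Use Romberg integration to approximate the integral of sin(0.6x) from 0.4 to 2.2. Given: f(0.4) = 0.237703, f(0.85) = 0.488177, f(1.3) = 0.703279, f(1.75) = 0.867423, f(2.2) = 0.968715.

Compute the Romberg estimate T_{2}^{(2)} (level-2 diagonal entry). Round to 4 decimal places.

T_{0}^{(0)} (trapezoid, 1 panel, h=1.8000): 1.085776
T_{1}^{(0)} (trapezoid, 2 panels, h=0.9000): 1.175839
T_{2}^{(0)} (trapezoid, 4 panels, h=0.4500): 1.197940
T_{1}^{(1)} = 1.175839 + (1.175839 − 1.085776)/3 = 1.205860
T_{2}^{(1)} = 1.197940 + (1.197940 − 1.175839)/3 = 1.205307
T_{2}^{(2)} = 1.205307 + (1.205307 − 1.205860)/15 = 1.205270

1.2053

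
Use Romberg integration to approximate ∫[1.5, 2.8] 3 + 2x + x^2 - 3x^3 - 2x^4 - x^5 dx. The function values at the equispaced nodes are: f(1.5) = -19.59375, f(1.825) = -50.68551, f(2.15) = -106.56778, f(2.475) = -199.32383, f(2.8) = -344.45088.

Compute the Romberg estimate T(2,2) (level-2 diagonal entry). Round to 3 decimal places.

-170.841

T(0,0) (trapezoid, 1 panel, h=1.3000): -236.62901
T(1,0) (trapezoid, 2 panels, h=0.6500): -187.58356
T(2,0) (trapezoid, 4 panels, h=0.3250): -175.04482
T(1,1) = -187.58356 + (-187.58356 − (-236.62901))/3 = -171.23508
T(2,1) = -175.04482 + (-175.04482 − (-187.58356))/3 = -170.86524
T(2,2) = -170.86524 + (-170.86524 − (-171.23508))/15 = -170.84058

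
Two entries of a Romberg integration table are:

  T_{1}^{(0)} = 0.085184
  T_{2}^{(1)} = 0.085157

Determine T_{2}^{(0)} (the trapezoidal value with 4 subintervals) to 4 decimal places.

0.0852

From T_{2}^{(1)} = (4·T_{2}^{(0)} − T_{1}^{(0)})/3, solve for T_{2}^{(0)}:
4·T_{2}^{(0)} = 3·0.085157 + 0.085184 = 0.340655
T_{2}^{(0)} = 0.085164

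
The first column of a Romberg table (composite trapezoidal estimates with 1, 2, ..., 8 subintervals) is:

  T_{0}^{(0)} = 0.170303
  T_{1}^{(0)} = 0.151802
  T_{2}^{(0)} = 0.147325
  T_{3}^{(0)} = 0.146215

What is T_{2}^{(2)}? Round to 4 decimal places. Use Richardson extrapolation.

0.1458

Richardson extrapolation on the trapezoidal column (denominator 4−1=3):
T_{1}^{(1)} = (4·0.151802 − 0.170303) / 3 = 0.145635
T_{2}^{(1)} = (4·0.147325 − 0.151802) / 3 = 0.145833
T_{2}^{(2)} = 0.145833 + (0.145833 − 0.145635)/15 = 0.145846
(Column j=1 coincides with Simpson's rule on the same nodes.)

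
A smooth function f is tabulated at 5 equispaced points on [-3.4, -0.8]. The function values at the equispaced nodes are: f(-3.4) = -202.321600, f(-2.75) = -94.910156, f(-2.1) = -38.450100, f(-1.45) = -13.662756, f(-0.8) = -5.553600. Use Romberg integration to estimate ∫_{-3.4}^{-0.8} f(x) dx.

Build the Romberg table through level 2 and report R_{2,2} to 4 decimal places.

-155.7360

R_{0,0} (trapezoid, 1 panel, h=2.6000): -270.237760
R_{1,0} (trapezoid, 2 panels, h=1.3000): -185.104010
R_{2,0} (trapezoid, 4 panels, h=0.6500): -163.124398
R_{1,1} = -185.104010 + (-185.104010 − (-270.237760))/3 = -156.726093
R_{2,1} = -163.124398 + (-163.124398 − (-185.104010))/3 = -155.797861
R_{2,2} = -155.797861 + (-155.797861 − (-156.726093))/15 = -155.735979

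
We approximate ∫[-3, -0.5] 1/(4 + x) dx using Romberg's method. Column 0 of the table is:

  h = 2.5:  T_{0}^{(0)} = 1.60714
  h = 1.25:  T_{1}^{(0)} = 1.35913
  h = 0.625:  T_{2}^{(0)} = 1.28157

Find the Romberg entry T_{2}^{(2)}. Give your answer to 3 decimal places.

1.254

T_{1}^{(1)} = 1.35913 + (1.35913 − 1.60714)/3 = 1.27646
T_{2}^{(1)} = (4·1.28157 − 1.35913) / 3 = 1.25572
T_{2}^{(2)} = 1.25572 + (1.25572 − 1.27646)/15 = 1.25434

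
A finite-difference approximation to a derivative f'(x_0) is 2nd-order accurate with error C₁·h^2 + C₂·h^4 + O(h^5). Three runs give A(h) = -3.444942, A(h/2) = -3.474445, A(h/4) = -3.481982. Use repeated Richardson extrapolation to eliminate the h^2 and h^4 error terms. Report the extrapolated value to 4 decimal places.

First eliminate the h^2 term (factor 2^2 = 4):
  B₁ = (4·(-3.474445) − (-3.444942))/3 = -3.484279
  B₂ = (4·(-3.481982) − (-3.474445))/3 = -3.484494
Then eliminate the h^4 term (factor 2^4 = 16):
  (16·(-3.484494) − (-3.484279))/15 = -3.484508

-3.4845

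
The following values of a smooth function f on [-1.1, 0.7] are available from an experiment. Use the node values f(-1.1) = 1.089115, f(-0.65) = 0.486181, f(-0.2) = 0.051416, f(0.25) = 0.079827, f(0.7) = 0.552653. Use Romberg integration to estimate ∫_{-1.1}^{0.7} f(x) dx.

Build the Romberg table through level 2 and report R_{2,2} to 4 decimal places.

0.6044

R_{0,0} (trapezoid, 1 panel, h=1.8000): 1.477591
R_{1,0} (trapezoid, 2 panels, h=0.9000): 0.785070
R_{2,0} (trapezoid, 4 panels, h=0.4500): 0.647239
R_{1,1} = 0.785070 + (0.785070 − 1.477591)/3 = 0.554230
R_{2,1} = 0.647239 + (0.647239 − 0.785070)/3 = 0.601295
R_{2,2} = 0.601295 + (0.601295 − 0.554230)/15 = 0.604433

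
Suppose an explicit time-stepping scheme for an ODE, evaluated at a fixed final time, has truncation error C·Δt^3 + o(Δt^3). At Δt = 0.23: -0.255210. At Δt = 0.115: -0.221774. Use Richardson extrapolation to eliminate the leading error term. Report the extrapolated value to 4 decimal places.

-0.2170

The leading error scales as Δt^3; refining by a factor of 2 reduces it by 2^3 = 8.
Extrapolated value = (8·A(Δt/2) − A(Δt)) / (8 − 1)
= (8·(-0.221774) − (-0.255210)) / 7
= -1.518982 / 7 = -0.216997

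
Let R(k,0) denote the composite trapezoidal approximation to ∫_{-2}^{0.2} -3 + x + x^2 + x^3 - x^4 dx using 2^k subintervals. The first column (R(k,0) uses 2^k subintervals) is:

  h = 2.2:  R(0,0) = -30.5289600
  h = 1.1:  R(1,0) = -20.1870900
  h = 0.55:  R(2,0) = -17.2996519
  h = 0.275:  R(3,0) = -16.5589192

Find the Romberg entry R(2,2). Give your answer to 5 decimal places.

-16.31033

R(1,1) = (4·(-20.1870900) − (-30.5289600)) / 3 = -16.7398000
R(2,1) = (4·(-17.2996519) − (-20.1870900)) / 3 = -16.3371725
R(2,2) = -16.3371725 + (-16.3371725 − (-16.7398000))/15 = -16.3103307
(Column j=1 coincides with Simpson's rule on the same nodes.)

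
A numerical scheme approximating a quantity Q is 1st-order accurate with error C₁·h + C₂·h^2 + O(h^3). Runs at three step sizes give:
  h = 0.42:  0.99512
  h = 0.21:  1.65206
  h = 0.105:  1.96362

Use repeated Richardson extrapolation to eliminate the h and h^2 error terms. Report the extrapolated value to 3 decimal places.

2.264

First eliminate the h term (factor 2^1 = 2):
  B₁ = (2·1.65206 − 0.99512)/1 = 2.30900
  B₂ = (2·1.96362 − 1.65206)/1 = 2.27518
Then eliminate the h^2 term (factor 2^2 = 4):
  (4·2.27518 − 2.30900)/3 = 2.26391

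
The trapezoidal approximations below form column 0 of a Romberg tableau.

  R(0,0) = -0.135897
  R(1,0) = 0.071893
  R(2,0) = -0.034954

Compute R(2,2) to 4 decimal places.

Richardson extrapolation on the trapezoidal column (denominator 4−1=3):
R(1,1) = (4·0.071893 − (-0.135897)) / 3 = 0.141156
R(2,1) = (4·(-0.034954) − 0.071893) / 3 = -0.070570
R(2,2) = (16·(-0.070570) − 0.141156) / 15 = -0.084685

-0.0847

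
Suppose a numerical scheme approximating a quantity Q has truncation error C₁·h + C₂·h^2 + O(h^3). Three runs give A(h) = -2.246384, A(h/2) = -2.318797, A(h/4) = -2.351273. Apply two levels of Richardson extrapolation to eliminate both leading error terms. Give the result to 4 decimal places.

First eliminate the h term (factor 2^1 = 2):
  B₁ = (2·(-2.318797) − (-2.246384))/1 = -2.391210
  B₂ = (2·(-2.351273) − (-2.318797))/1 = -2.383749
Then eliminate the h^2 term (factor 2^2 = 4):
  (4·(-2.383749) − (-2.391210))/3 = -2.381262

-2.3813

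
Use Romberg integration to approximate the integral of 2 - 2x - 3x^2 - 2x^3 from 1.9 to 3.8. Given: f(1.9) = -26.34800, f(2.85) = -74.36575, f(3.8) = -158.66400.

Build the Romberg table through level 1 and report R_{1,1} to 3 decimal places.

R_{0,0} (trapezoid, 1 panel, h=1.9000): -175.76140
R_{1,0} (trapezoid, 2 panels, h=0.9500): -158.52816
R_{1,1} = -158.52816 + (-158.52816 − (-175.76140))/3 = -152.78375

-152.784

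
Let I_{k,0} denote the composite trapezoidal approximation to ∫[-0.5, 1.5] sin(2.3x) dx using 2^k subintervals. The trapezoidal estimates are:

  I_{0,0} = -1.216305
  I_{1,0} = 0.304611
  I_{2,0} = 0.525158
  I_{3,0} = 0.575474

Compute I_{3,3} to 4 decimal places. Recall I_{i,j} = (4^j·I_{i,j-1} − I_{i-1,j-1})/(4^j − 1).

0.5919

I_{1,1} = (4·0.304611 − (-1.216305)) / 3 = 0.811583
I_{2,1} = 0.525158 + (0.525158 − 0.304611)/3 = 0.598674
I_{3,1} = 0.575474 + (0.575474 − 0.525158)/3 = 0.592246
I_{2,2} = (16·0.598674 − 0.811583) / 15 = 0.584480
I_{3,2} = (16·0.592246 − 0.598674) / 15 = 0.591817
I_{3,3} = 0.591817 + (0.591817 − 0.584480)/63 = 0.591933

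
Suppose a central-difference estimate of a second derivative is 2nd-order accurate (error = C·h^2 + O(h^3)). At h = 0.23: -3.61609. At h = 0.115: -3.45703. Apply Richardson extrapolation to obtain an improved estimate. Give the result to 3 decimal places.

-3.404

The leading error scales as h^2; refining by a factor of 2 reduces it by 2^2 = 4.
Extrapolated value = (4·A(h/2) − A(h)) / (4 − 1)
= (4·(-3.45703) − (-3.61609)) / 3
= -10.21203 / 3 = -3.40401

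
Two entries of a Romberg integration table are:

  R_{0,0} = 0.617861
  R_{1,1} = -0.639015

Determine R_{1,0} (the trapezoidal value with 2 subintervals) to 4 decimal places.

-0.3248

From R_{1,1} = (4·R_{1,0} − R_{0,0})/3, solve for R_{1,0}:
4·R_{1,0} = 3·(-0.639015) + 0.617861 = -1.299184
R_{1,0} = -0.324796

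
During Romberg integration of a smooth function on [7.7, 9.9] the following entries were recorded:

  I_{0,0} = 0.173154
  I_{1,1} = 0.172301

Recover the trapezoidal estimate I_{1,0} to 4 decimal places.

From I_{1,1} = (4·I_{1,0} − I_{0,0})/3, solve for I_{1,0}:
4·I_{1,0} = 3·0.172301 + 0.173154 = 0.690057
I_{1,0} = 0.172514

0.1725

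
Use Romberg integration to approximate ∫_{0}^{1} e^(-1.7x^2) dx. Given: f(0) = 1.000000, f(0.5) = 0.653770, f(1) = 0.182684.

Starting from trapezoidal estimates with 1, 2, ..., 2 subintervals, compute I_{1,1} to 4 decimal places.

0.6330

I_{0,0} (trapezoid, 1 panel, h=1.0000): 0.591342
I_{1,0} (trapezoid, 2 panels, h=0.5000): 0.622556
I_{1,1} = 0.622556 + (0.622556 − 0.591342)/3 = 0.632961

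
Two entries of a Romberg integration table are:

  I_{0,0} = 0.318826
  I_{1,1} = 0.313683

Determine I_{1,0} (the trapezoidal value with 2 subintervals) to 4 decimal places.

0.3150

From I_{1,1} = (4·I_{1,0} − I_{0,0})/3, solve for I_{1,0}:
4·I_{1,0} = 3·0.313683 + 0.318826 = 1.259875
I_{1,0} = 0.314969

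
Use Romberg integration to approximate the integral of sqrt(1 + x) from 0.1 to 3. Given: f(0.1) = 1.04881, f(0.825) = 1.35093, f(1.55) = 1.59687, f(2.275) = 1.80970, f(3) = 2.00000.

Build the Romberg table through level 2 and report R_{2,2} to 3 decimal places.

4.564

R_{0,0} (trapezoid, 1 panel, h=2.9000): 4.42077
R_{1,0} (trapezoid, 2 panels, h=1.4500): 4.52585
R_{2,0} (trapezoid, 4 panels, h=0.7250): 4.55438
R_{1,1} = 4.52585 + (4.52585 − 4.42077)/3 = 4.56088
R_{2,1} = 4.55438 + (4.55438 − 4.52585)/3 = 4.56389
R_{2,2} = 4.56389 + (4.56389 − 4.56088)/15 = 4.56409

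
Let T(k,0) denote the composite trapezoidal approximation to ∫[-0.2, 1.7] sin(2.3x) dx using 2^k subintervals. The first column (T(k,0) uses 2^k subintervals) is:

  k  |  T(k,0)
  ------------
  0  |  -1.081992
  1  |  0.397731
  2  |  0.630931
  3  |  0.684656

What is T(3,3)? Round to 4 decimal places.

0.7022

Richardson extrapolation on the trapezoidal column (denominator 4−1=3):
T(1,1) = (4·0.397731 − (-1.081992)) / 3 = 0.890972
T(2,1) = (4·0.630931 − 0.397731) / 3 = 0.708664
T(3,1) = (4·0.684656 − 0.630931) / 3 = 0.702564
T(2,2) = (16·0.708664 − 0.890972) / 15 = 0.696510
T(3,2) = 0.702564 + (0.702564 − 0.708664)/15 = 0.702157
T(3,3) = 0.702157 + (0.702157 − 0.696510)/63 = 0.702247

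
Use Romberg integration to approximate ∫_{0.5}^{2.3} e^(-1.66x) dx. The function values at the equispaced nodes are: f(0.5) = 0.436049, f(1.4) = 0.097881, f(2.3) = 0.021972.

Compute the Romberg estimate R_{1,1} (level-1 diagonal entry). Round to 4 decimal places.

0.2549

R_{0,0} (trapezoid, 1 panel, h=1.8000): 0.412219
R_{1,0} (trapezoid, 2 panels, h=0.9000): 0.294202
R_{1,1} = 0.294202 + (0.294202 − 0.412219)/3 = 0.254863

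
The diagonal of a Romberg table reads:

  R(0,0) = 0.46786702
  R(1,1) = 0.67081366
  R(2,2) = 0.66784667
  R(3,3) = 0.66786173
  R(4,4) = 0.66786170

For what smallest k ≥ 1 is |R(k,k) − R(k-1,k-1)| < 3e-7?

|R(1,1) − R(0,0)| = 0.20294664 ≥ 3e-7
|R(2,2) − R(1,1)| = 0.00296699 ≥ 3e-7
|R(3,3) − R(2,2)| = 0.00001506 ≥ 3e-7
|R(4,4) − R(3,3)| = 0.00000003 < 3e-7

k = 4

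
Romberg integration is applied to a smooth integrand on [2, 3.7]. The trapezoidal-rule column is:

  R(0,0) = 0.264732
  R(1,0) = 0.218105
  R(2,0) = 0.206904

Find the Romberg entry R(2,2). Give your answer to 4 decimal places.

Richardson extrapolation on the trapezoidal column (denominator 4−1=3):
R(1,1) = (4·0.218105 − 0.264732) / 3 = 0.202563
R(2,1) = 0.206904 + (0.206904 − 0.218105)/3 = 0.203170
R(2,2) = 0.203170 + (0.203170 − 0.202563)/15 = 0.203210
(Column j=1 coincides with Simpson's rule on the same nodes.)

0.2032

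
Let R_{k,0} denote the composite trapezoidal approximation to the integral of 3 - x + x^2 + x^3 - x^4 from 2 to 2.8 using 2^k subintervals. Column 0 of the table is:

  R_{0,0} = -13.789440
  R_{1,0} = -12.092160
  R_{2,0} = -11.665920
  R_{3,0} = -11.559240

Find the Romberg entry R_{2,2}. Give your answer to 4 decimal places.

Richardson extrapolation on the trapezoidal column (denominator 4−1=3):
R_{1,1} = -12.092160 + (-12.092160 − (-13.789440))/3 = -11.526400
R_{2,1} = (4·(-11.665920) − (-12.092160)) / 3 = -11.523840
R_{2,2} = (16·(-11.523840) − (-11.526400)) / 15 = -11.523669
(Column j=1 coincides with Simpson's rule on the same nodes.)

-11.5237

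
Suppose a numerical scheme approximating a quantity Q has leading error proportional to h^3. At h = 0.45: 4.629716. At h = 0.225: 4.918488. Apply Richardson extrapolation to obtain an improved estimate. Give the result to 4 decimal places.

4.9597

Extrapolated value = (8·A(h/2) − A(h)) / (8 − 1)
= (8·4.918488 − 4.629716) / 7
= 34.718188 / 7 = 4.959741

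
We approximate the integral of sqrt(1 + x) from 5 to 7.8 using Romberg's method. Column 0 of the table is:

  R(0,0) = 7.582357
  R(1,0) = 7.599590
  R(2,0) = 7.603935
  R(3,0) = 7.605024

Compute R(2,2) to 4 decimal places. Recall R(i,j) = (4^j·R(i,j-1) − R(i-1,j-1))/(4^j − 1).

7.6054

R(1,1) = 7.599590 + (7.599590 − 7.582357)/3 = 7.605334
R(2,1) = 7.603935 + (7.603935 − 7.599590)/3 = 7.605383
R(2,2) = 7.605383 + (7.605383 − 7.605334)/15 = 7.605386
(Column j=1 coincides with Simpson's rule on the same nodes.)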